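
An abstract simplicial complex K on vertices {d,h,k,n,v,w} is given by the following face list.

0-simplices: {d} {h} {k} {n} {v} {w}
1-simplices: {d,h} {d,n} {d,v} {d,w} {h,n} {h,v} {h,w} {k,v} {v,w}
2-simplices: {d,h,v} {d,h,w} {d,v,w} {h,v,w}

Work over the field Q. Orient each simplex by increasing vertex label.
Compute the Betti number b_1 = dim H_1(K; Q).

b_1=1

n_0=6 n_1=9 n_2=4  [Q]
∂1: piv[dh,dn,dv,dw,kv] rk=5  ker:hn,hv,hw,vw
∂2: piv[dhv,dhw,dvw] rk=3  ker:hvw
b_1=(9−5)−3=1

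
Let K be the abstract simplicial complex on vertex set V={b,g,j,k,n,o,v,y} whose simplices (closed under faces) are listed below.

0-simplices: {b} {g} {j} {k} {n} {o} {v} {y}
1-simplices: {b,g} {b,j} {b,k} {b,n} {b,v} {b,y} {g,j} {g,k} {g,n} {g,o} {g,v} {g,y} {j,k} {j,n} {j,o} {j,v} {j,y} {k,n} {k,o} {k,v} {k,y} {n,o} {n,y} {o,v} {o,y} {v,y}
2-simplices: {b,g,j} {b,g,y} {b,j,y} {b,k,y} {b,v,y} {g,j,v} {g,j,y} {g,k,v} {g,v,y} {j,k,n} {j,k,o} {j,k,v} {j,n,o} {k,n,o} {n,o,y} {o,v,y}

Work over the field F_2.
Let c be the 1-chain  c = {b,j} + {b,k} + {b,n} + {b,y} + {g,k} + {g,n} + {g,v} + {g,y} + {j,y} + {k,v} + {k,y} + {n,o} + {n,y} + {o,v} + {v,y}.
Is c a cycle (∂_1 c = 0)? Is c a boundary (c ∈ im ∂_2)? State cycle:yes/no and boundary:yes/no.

cycle:yes boundary:no

n_0=8 n_1=26 n_2=16  [Z2]
∂1: piv[bg,bj,bk,bn,bv,by,go] rk=7  ker:gj,gk,gn,gv,gy,jk,jn,jo,jv,jy,kn,ko,kv,ky,no,ny,ov,oy,vy
∂2: piv[bgj,bgy,bjy,bky,bvy,gjv,gkv,gvy,jkn,jko,jkv,jno,noy,ovy] rk=14  ker:gjy,kno
∂1c = 0
c vs im∂2: residual ≠ 0 ⇒ not boundary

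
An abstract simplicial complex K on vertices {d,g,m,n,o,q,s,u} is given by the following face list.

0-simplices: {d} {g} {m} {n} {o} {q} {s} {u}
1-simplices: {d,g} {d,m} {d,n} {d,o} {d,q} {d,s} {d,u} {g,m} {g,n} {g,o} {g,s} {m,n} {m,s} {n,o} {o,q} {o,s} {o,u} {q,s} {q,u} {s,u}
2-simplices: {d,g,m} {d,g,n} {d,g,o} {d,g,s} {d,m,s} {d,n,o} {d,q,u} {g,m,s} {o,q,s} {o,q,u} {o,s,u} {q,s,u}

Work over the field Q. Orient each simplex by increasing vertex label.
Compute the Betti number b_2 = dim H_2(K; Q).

b_2=2

n_0=8 n_1=20 n_2=12  [Q]
∂1: piv[dg,dm,dn,do,dq,ds,du] rk=7  ker:gm,gn,go,gs,mn,ms,no,oq,os,ou,qs,qu,su
∂2: piv[dgm,dgn,dgo,dgs,dms,dno,dqu,oqs,oqu,osu] rk=10  ker:gms,qsu
b_2=(12−10)−0=2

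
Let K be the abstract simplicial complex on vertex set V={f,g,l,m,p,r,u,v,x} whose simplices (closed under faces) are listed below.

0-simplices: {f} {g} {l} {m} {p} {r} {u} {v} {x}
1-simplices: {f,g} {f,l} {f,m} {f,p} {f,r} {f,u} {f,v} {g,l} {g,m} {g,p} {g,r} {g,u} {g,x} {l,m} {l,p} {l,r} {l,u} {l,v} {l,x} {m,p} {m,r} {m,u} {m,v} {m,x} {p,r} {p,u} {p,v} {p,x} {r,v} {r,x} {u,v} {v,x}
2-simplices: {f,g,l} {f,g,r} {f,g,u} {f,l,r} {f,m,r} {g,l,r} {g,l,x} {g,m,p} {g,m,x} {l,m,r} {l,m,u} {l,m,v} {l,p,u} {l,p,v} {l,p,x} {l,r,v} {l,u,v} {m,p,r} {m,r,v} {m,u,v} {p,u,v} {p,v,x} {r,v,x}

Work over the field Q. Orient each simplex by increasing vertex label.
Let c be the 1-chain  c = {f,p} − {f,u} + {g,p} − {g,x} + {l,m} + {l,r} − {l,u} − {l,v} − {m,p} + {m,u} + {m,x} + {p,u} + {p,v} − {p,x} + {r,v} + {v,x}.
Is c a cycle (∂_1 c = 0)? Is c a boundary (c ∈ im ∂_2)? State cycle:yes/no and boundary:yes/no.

cycle:yes boundary:no

n_0=9 n_1=32 n_2=23  [Q]
∂1: piv[fg,fl,fm,fp,fr,fu,fv,gx] rk=8  ker:gl,gm,gp,gr,gu,lm,lp,lr,lu,lv,lx,mp,mr,mu,mv,mx,pr,pu,pv,px,rv,rx,uv,vx
∂2: piv[fgl,fgr,fgu,flr,fmr,glx,gmp,gmx,lmr,lmu,lmv,lpu,lpv,lpx,lrv,luv,mpr,pvx,rvx] rk=19  ker:glr,mrv,muv,puv
∂1c = 0
c vs im∂2: residual ≠ 0 ⇒ not boundary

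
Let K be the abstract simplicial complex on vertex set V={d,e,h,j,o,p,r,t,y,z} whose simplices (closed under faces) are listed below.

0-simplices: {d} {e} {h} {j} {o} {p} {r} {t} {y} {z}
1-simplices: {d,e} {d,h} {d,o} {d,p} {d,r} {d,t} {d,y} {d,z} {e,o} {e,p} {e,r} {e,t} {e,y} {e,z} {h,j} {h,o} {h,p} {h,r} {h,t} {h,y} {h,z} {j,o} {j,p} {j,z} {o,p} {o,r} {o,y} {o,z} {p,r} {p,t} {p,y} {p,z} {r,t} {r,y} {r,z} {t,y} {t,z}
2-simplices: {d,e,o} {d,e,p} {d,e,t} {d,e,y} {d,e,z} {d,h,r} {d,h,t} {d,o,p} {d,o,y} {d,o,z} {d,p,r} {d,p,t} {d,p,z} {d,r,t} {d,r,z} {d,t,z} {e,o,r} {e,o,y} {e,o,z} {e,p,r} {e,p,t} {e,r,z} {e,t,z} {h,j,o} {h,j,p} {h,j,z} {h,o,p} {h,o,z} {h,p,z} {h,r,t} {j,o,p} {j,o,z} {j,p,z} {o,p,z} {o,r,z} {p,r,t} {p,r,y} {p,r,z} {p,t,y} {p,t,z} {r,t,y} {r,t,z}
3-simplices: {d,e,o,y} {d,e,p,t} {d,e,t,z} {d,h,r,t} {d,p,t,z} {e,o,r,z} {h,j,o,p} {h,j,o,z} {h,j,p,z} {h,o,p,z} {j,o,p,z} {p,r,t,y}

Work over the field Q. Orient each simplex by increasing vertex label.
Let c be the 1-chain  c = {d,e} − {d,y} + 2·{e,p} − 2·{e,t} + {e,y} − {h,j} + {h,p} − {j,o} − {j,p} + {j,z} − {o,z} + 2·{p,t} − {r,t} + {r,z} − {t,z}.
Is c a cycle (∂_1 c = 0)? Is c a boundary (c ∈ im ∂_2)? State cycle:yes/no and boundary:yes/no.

n_0=10 n_1=37 n_2=42 n_3=12  [Q]
∂1: piv[de,dh,do,dp,dr,dt,dy,dz,hj] rk=9  ker:eo,ep,er,et,ey,ez,ho,hp,hr,ht,hy,hz,jo,jp,jz,op,or,oy,oz,pr,pt,py,pz,rt,ry,rz,ty,tz
∂2: piv[deo,dep,det,dey,dez,dhr,dht,dop,doy,doz,dpr,dpt,dpz,drt,drz,dtz,eor,epr,hjo,hjp,hjz,hop,hoz,pry,pty] rk=25  ker:eoy,eoz,ept,erz,etz,hpz,hrt,jop,joz,jpz,opz,orz,prt,prz,ptz,rty,rtz
∂3: piv[deoy,dept,detz,dhrt,dptz,eorz,hjop,hjoz,hjpz,hopz,prty] rk=11  ker:jopz
∂1c = 0
c vs im∂2: reduces to 0 ⇒ boundary

cycle:yes boundary:yes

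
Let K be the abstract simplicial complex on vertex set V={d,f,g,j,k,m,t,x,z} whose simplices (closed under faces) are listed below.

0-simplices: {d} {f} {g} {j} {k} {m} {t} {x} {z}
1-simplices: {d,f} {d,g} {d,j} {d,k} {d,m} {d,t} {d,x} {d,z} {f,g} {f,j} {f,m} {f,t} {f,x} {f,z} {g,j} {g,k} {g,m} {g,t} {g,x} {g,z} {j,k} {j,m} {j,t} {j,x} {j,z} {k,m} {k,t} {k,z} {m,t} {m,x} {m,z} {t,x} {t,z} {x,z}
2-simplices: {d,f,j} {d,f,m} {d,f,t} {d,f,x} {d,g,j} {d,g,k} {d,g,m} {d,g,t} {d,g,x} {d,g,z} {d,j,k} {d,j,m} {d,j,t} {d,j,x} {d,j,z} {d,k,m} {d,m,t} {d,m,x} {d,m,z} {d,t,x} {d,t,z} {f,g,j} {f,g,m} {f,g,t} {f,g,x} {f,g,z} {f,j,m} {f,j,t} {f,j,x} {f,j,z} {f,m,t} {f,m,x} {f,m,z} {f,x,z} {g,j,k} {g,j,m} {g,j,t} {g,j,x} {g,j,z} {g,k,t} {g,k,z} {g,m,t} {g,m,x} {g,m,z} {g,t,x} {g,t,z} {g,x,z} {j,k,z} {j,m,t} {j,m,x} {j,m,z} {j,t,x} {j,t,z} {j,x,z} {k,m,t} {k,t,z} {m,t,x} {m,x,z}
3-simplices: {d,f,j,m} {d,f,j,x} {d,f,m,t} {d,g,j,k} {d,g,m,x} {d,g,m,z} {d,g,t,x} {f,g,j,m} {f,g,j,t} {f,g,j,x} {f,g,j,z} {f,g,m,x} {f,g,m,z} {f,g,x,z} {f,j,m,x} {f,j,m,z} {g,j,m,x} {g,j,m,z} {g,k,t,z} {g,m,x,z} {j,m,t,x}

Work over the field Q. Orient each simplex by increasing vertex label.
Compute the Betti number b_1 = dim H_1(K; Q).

n_0=9 n_1=34 n_2=58 n_3=21  [Q]
∂1: piv[df,dg,dj,dk,dm,dt,dx,dz] rk=8  ker:fg,fj,fm,ft,fx,fz,gj,gk,gm,gt,gx,gz,jk,jm,jt,jx,jz,km,kt,kz,mt,mx,mz,tx,tz,xz
∂2: piv[dfj,dfm,dft,dfx,dgj,dgk,dgm,dgt,dgx,dgz,djk,djm,djt,djx,djz,dkm,dmt,dmx,dmz,dtx,dtz,fgj,fgz,fxz,gkt,gkz] rk=26  ker:fgm,fgt,fgx,fjm,fjt,fjx,fjz,fmt,fmx,fmz,gjk,gjm,gjt,gjx,gjz,gmt,gmx,gmz,gtx,gtz,gxz,jkz,jmt,jmx,jmz,jtx,jtz,jxz,kmt,ktz,mtx,mxz
∂3: piv[dfjm,dfjx,dfmt,dgjk,dgmx,dgmz,dgtx,fgjm,fgjt,fgjx,fgjz,fgmx,fgmz,fgxz,fjmx,fjmz,gktz,gmxz,jmtx] rk=19  ker:gjmx,gjmz
b_1=(34−8)−26=0

b_1=0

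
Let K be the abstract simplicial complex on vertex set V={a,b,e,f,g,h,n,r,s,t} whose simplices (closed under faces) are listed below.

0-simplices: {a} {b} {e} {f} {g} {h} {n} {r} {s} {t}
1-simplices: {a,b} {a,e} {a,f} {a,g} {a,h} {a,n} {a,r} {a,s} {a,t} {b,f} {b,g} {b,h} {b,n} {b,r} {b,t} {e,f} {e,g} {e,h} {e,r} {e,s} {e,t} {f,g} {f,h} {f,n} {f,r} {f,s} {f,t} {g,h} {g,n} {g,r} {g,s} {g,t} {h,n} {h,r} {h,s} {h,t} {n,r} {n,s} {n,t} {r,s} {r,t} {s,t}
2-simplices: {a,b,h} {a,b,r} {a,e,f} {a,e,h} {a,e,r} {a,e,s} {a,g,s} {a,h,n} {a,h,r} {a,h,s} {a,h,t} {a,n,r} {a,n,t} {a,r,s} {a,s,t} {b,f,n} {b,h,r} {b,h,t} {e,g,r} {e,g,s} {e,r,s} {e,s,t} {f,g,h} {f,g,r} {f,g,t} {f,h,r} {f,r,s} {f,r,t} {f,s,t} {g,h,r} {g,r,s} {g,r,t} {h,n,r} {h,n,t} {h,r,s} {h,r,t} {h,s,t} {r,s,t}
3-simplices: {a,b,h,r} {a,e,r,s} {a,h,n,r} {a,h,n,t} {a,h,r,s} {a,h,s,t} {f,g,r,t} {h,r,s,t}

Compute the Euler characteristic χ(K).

χ(K)=-2

n_0=10 n_1=42 n_2=38 n_3=8
χ=+10−42+38−8=-2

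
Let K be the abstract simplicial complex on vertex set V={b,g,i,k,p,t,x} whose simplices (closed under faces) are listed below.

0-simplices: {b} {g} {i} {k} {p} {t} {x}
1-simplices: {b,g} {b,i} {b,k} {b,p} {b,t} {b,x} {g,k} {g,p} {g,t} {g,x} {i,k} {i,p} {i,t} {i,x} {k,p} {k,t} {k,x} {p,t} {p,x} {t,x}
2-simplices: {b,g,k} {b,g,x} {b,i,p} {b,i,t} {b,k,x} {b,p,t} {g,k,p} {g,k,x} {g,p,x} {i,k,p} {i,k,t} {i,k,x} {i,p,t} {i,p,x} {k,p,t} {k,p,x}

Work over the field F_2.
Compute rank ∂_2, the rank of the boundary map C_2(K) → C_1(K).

n_0=7 n_1=20 n_2=16  [Z2]
∂1: piv[bg,bi,bk,bp,bt,bx] rk=6  ker:gk,gp,gt,gx,ik,ip,it,ix,kp,kt,kx,pt,px,tx
∂2: piv[bgk,bgx,bip,bit,bkx,bpt,gkp,gpx,ikp,ikt,ikx] rk=11  ker:gkx,ipt,ipx,kpt,kpx
rk∂_2=11

rank∂_2=11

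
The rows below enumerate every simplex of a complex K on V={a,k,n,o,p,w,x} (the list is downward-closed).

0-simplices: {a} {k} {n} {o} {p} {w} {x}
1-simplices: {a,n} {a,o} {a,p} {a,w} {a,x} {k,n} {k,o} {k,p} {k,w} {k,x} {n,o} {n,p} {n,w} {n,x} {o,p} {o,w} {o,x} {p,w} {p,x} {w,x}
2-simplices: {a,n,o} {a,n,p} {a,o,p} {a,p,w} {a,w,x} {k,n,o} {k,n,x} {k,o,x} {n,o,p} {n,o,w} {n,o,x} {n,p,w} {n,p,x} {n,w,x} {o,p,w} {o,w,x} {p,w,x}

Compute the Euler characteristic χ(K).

n_0=7 n_1=20 n_2=17
χ=+7−20+17=4

χ(K)=4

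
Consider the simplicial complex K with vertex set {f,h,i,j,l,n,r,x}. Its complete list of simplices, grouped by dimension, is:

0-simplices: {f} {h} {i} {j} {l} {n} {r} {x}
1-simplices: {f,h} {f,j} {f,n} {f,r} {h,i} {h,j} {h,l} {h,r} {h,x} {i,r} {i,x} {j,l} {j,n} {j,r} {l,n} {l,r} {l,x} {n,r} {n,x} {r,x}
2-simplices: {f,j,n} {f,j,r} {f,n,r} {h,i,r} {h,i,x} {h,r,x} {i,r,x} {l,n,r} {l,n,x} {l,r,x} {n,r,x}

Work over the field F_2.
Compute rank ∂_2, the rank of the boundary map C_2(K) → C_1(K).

rank∂_2=9

n_0=8 n_1=20 n_2=11  [Z2]
∂1: piv[fh,fj,fn,fr,hi,hl,hx] rk=7  ker:hj,hr,ir,ix,jl,jn,jr,ln,lr,lx,nr,nx,rx
∂2: piv[fjn,fjr,fnr,hir,hix,hrx,lnr,lnx,lrx] rk=9  ker:irx,nrx
rk∂_2=9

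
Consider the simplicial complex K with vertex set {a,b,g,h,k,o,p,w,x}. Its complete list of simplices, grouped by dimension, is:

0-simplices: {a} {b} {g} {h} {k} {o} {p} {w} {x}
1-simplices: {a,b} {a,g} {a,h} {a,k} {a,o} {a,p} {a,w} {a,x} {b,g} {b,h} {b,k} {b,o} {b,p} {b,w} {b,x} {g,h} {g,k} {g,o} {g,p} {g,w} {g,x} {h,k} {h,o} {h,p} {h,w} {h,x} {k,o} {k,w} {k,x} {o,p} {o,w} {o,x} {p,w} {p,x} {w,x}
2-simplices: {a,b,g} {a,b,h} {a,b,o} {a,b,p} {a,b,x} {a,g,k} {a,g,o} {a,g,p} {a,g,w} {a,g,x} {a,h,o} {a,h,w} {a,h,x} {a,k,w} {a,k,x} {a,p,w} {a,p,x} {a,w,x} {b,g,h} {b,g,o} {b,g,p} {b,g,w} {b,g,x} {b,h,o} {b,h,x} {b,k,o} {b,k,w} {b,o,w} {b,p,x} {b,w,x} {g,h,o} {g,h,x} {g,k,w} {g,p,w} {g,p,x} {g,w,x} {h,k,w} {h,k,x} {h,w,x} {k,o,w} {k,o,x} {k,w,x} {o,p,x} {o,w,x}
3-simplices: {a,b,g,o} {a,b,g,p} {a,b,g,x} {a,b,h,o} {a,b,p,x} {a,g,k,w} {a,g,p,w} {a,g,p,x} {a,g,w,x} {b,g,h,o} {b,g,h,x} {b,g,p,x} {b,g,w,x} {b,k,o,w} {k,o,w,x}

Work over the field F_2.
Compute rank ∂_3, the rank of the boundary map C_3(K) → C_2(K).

rank∂_3=14

n_0=9 n_1=35 n_2=44 n_3=15  [Z2]
∂1: piv[ab,ag,ah,ak,ao,ap,aw,ax] rk=8  ker:bg,bh,bk,bo,bp,bw,bx,gh,gk,go,gp,gw,gx,hk,ho,hp,hw,hx,ko,kw,kx,op,ow,ox,pw,px,wx
∂2: piv[abg,abh,abo,abp,abx,agk,ago,agp,agw,agx,aho,ahw,ahx,akw,akx,apw,apx,awx,bgh,bgw,bko,bkw,bow,hkw,kox,opx] rk=26  ker:bgo,bgp,bgx,bho,bhx,bpx,bwx,gho,ghx,gkw,gpw,gpx,gwx,hkx,hwx,kow,kwx,owx
∂3: piv[abgo,abgp,abgx,abho,abpx,agkw,agpw,agpx,agwx,bgho,bghx,bgwx,bkow,kowx] rk=14  ker:bgpx
rk∂_3=14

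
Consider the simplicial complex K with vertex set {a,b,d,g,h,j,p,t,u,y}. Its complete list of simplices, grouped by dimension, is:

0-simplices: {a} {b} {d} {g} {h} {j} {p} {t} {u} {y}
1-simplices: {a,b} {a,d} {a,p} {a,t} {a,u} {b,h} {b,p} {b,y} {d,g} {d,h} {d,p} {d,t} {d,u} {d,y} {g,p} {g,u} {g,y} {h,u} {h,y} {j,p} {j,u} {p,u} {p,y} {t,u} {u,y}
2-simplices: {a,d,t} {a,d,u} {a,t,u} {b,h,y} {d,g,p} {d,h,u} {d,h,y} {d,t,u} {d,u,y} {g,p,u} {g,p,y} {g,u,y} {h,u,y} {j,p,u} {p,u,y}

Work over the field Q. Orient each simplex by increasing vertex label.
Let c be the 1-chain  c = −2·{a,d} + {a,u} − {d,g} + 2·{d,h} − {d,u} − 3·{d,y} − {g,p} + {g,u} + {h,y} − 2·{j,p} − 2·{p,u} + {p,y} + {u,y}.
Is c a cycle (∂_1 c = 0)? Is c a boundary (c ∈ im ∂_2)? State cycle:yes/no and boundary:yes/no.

n_0=10 n_1=25 n_2=15  [Q]
∂1: piv[ab,ad,ap,at,au,bh,by,dg,jp] rk=9  ker:bp,dh,dp,dt,du,dy,gp,gu,gy,hu,hy,ju,pu,py,tu,uy
∂2: piv[adt,adu,atu,bhy,dgp,dhu,dhy,duy,gpu,gpy,guy,jpu] rk=12  ker:dtu,huy,puy
∂1c = {a} + {d} − {g} + {h} + 2·{j} − 2·{p} − 2·{u}

cycle:no boundary:no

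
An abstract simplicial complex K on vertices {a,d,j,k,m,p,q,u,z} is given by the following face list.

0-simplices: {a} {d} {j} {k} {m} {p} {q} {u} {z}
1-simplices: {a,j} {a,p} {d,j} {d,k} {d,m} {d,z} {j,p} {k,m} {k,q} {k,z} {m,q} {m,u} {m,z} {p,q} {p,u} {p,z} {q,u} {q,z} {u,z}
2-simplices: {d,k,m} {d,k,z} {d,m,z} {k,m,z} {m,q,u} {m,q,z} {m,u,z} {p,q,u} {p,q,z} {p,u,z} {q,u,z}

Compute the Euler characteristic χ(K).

n_0=9 n_1=19 n_2=11
χ=+9−19+11=1

χ(K)=1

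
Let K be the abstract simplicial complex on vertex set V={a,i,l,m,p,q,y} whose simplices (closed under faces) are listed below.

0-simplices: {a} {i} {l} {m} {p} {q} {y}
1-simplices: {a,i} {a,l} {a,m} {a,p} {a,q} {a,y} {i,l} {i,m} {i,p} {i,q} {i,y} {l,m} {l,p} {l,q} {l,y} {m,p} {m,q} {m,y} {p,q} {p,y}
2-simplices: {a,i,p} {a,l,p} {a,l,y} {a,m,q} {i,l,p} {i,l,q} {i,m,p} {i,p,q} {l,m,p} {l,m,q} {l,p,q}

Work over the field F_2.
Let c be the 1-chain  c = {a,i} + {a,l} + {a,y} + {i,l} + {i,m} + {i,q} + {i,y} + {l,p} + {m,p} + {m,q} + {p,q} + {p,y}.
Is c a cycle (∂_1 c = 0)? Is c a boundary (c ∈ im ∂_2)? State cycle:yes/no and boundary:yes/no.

n_0=7 n_1=20 n_2=11  [Z2]
∂1: piv[ai,al,am,ap,aq,ay] rk=6  ker:il,im,ip,iq,iy,lm,lp,lq,ly,mp,mq,my,pq,py
∂2: piv[aip,alp,aly,amq,ilp,ilq,imp,ipq,lmp,lmq] rk=10  ker:lpq
∂1c = {a} + {i} + {l} + {m} + {q} + {y}

cycle:no boundary:no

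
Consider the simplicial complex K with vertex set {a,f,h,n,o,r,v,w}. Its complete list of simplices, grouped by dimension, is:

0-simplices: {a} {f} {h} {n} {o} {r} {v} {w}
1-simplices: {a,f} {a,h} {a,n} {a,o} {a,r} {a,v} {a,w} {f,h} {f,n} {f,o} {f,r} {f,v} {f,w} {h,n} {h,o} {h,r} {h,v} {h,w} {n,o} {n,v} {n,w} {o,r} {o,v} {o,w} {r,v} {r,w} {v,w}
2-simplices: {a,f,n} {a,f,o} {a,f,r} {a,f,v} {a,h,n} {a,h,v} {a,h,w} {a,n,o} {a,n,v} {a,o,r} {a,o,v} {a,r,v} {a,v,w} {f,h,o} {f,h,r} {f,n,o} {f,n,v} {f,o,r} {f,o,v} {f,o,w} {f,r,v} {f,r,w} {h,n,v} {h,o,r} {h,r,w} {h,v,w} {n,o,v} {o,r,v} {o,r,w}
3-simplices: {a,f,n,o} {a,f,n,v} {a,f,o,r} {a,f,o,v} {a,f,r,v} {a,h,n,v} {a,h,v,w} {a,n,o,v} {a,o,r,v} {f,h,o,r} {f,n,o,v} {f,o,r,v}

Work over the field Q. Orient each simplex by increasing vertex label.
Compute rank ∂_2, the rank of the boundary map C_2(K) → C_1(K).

rank∂_2=18

n_0=8 n_1=27 n_2=29 n_3=12  [Q]
∂1: piv[af,ah,an,ao,ar,av,aw] rk=7  ker:fh,fn,fo,fr,fv,fw,hn,ho,hr,hv,hw,no,nv,nw,or,ov,ow,rv,rw,vw
∂2: piv[afn,afo,afr,afv,ahn,ahv,ahw,ano,anv,aor,aov,arv,avw,fho,fhr,fow,frw,hrw] rk=18  ker:fno,fnv,for,fov,frv,hnv,hor,hvw,nov,orv,orw
∂3: piv[afno,afnv,afor,afov,afrv,ahnv,ahvw,anov,aorv,fhor] rk=10  ker:fnov,forv
rk∂_2=18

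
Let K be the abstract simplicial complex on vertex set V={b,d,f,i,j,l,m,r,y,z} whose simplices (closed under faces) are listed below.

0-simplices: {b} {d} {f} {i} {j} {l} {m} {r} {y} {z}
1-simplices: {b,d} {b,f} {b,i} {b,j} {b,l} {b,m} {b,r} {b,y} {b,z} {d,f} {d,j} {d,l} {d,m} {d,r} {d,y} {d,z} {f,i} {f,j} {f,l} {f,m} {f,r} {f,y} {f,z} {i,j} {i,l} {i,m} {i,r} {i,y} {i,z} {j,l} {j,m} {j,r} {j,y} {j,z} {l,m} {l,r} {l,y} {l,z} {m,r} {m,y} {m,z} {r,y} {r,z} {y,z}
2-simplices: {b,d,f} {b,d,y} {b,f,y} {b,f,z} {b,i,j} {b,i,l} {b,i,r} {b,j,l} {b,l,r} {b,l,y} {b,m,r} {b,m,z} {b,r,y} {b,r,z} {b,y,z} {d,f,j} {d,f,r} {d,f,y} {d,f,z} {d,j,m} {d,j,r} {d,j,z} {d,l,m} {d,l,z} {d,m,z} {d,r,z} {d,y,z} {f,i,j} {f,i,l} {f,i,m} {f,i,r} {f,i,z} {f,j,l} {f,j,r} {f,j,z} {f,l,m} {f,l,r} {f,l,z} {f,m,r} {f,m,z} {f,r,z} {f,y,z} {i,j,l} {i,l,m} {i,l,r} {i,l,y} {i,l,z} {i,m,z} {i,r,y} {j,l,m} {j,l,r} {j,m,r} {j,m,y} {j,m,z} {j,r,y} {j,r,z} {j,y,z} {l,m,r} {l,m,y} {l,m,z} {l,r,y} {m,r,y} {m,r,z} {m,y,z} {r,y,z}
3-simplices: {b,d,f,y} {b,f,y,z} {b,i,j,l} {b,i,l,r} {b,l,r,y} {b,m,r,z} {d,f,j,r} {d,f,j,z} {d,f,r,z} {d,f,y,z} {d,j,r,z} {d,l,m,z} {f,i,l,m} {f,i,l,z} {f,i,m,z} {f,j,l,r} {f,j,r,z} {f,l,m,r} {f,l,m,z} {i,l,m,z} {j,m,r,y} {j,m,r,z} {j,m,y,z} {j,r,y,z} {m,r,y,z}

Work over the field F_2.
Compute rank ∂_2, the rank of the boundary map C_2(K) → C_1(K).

rank∂_2=35

n_0=10 n_1=44 n_2=65 n_3=25  [Z2]
∂1: piv[bd,bf,bi,bj,bl,bm,br,by,bz] rk=9  ker:df,dj,dl,dm,dr,dy,dz,fi,fj,fl,fm,fr,fy,fz,ij,il,im,ir,iy,iz,jl,jm,jr,jy,jz,lm,lr,ly,lz,mr,my,mz,ry,rz,yz
∂2: piv[bdf,bdy,bfy,bfz,bij,bil,bir,bjl,blr,bly,bmr,bmz,bry,brz,byz,dfj,dfr,dfz,djm,djr,djz,dlm,dlz,dmz,drz,fij,fil,fim,fir,fiz,flm,flz,ily,jmy,jry] rk=35  ker:dfy,dyz,fjl,fjr,fjz,flr,fmr,fmz,frz,fyz,ijl,ilm,ilr,ilz,imz,iry,jlm,jlr,jmr,jmz,jrz,jyz,lmr,lmy,lmz,lry,mry,mrz,myz,ryz
∂3: piv[bdfy,bfyz,bijl,bilr,blry,bmrz,dfjr,dfjz,dfrz,dfyz,djrz,dlmz,film,filz,fimz,fjlr,flmr,flmz,jmry,jmrz,jmyz,jryz] rk=22  ker:fjrz,ilmz,mryz
rk∂_2=35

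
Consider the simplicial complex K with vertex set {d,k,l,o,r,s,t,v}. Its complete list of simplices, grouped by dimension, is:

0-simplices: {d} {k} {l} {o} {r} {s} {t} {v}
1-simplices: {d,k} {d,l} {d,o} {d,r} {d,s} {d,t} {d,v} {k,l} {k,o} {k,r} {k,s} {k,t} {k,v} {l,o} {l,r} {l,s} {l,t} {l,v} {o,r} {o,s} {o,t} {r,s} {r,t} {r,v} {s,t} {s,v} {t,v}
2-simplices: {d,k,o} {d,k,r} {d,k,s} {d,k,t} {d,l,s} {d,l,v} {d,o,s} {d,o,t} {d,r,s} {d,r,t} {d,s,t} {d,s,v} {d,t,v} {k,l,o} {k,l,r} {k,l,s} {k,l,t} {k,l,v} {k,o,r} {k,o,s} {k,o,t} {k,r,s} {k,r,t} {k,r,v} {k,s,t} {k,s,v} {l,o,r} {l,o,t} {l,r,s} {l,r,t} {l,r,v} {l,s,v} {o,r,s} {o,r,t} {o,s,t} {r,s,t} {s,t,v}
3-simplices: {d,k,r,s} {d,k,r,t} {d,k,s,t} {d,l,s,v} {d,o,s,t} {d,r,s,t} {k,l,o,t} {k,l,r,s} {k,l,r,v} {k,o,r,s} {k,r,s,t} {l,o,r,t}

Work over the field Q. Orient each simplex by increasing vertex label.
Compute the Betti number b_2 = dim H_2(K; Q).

n_0=8 n_1=27 n_2=37 n_3=12  [Q]
∂1: piv[dk,dl,do,dr,ds,dt,dv] rk=7  ker:kl,ko,kr,ks,kt,kv,lo,lr,ls,lt,lv,or,os,ot,rs,rt,rv,st,sv,tv
∂2: piv[dko,dkr,dks,dkt,dls,dlv,dos,dot,drs,drt,dst,dsv,dtv,klo,klr,kls,klt,klv,kor,krv] rk=20  ker:kos,kot,krs,krt,kst,ksv,lor,lot,lrs,lrt,lrv,lsv,ors,ort,ost,rst,stv
∂3: piv[dkrs,dkrt,dkst,dlsv,dost,drst,klot,klrs,klrv,kors,lort] rk=11  ker:krst
b_2=(37−20)−11=6

b_2=6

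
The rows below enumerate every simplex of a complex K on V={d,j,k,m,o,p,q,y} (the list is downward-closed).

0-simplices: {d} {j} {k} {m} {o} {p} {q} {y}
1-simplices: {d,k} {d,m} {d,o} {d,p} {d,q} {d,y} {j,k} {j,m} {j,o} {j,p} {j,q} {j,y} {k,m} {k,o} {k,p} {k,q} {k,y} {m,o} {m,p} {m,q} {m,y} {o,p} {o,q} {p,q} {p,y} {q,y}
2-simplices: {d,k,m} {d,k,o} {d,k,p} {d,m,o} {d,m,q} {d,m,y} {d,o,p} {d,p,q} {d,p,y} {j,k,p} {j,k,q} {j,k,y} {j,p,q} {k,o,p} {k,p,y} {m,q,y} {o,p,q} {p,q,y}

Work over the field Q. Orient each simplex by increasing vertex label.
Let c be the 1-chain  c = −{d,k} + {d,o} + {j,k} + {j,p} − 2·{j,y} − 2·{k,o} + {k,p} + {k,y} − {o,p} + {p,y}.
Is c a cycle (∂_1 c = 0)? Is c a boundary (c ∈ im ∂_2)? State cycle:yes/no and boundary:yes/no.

n_0=8 n_1=26 n_2=18  [Q]
∂1: piv[dk,dm,do,dp,dq,dy,jk] rk=7  ker:jm,jo,jp,jq,jy,km,ko,kp,kq,ky,mo,mp,mq,my,op,oq,pq,py,qy
∂2: piv[dkm,dko,dkp,dmo,dmq,dmy,dop,dpq,dpy,jkp,jkq,jky,jpq,kpy,mqy,opq] rk=16  ker:kop,pqy
∂1c = 0
c vs im∂2: reduces to 0 ⇒ boundary

cycle:yes boundary:yes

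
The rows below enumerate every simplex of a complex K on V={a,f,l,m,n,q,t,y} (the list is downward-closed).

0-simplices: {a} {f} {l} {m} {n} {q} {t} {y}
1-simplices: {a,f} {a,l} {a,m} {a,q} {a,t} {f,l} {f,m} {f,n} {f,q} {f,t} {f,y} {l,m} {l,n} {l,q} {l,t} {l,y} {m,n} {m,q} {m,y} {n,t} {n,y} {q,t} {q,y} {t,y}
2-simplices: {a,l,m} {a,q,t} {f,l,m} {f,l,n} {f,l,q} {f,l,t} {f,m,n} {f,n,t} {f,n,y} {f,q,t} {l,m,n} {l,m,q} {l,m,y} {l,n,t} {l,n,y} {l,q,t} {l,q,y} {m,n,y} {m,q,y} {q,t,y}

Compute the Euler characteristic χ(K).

n_0=8 n_1=24 n_2=20
χ=+8−24+20=4

χ(K)=4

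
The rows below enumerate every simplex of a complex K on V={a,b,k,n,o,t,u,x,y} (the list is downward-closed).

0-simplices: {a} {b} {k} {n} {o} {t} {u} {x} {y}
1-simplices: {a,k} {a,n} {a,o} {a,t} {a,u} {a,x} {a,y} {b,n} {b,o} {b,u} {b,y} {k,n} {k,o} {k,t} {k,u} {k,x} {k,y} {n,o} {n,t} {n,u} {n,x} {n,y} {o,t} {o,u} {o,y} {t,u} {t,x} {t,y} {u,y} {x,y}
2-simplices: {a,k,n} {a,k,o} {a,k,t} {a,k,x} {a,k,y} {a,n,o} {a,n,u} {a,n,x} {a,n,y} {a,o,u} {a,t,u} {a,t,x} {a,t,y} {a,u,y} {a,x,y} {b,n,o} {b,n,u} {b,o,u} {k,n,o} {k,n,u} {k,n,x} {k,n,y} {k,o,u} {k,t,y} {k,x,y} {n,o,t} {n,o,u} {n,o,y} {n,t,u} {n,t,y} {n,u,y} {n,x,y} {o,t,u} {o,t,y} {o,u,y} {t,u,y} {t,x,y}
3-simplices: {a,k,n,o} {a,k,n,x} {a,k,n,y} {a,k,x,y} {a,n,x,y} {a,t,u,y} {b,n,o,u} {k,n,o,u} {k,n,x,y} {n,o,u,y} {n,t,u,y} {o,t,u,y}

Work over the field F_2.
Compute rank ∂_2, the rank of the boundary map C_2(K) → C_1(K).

rank∂_2=21

n_0=9 n_1=30 n_2=37 n_3=12  [Z2]
∂1: piv[ak,an,ao,at,au,ax,ay,bn] rk=8  ker:bo,bu,by,kn,ko,kt,ku,kx,ky,no,nt,nu,nx,ny,ot,ou,oy,tu,tx,ty,uy,xy
∂2: piv[akn,ako,akt,akx,aky,ano,anu,anx,any,aou,atu,atx,aty,auy,axy,bno,bnu,knu,not,noy,ntu] rk=21  ker:bou,kno,knx,kny,kou,kty,kxy,nou,nty,nuy,nxy,otu,oty,ouy,tuy,txy
∂3: piv[akno,aknx,akny,akxy,anxy,atuy,bnou,knou,nouy,ntuy,otuy] rk=11  ker:knxy
rk∂_2=21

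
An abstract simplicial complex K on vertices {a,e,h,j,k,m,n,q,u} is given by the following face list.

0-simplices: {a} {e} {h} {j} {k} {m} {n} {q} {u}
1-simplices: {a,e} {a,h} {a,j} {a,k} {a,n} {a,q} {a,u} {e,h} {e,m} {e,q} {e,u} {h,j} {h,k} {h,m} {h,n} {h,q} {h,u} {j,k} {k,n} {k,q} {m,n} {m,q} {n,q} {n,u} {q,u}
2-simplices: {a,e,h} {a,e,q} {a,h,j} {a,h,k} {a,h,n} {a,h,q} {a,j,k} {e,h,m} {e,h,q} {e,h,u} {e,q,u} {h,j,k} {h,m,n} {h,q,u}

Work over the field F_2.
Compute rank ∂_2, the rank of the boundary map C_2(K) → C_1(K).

rank∂_2=11

n_0=9 n_1=25 n_2=14  [Z2]
∂1: piv[ae,ah,aj,ak,an,aq,au,em] rk=8  ker:eh,eq,eu,hj,hk,hm,hn,hq,hu,jk,kn,kq,mn,mq,nq,nu,qu
∂2: piv[aeh,aeq,ahj,ahk,ahn,ahq,ajk,ehm,ehu,equ,hmn] rk=11  ker:ehq,hjk,hqu
rk∂_2=11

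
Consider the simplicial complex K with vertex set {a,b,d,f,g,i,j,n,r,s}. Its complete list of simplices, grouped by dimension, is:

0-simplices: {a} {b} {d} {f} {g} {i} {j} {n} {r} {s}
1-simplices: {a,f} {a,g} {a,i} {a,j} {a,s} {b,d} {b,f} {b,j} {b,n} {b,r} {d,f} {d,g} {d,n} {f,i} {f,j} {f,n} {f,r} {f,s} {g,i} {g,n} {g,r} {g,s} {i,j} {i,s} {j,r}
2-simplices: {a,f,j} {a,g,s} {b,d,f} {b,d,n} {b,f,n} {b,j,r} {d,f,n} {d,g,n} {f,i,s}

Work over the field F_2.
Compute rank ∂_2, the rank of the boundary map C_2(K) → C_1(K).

rank∂_2=8

n_0=10 n_1=25 n_2=9  [Z2]
∂1: piv[af,ag,ai,aj,as,bd,bf,bn,br] rk=9  ker:bj,df,dg,dn,fi,fj,fn,fr,fs,gi,gn,gr,gs,ij,is,jr
∂2: piv[afj,ags,bdf,bdn,bfn,bjr,dgn,fis] rk=8  ker:dfn
rk∂_2=8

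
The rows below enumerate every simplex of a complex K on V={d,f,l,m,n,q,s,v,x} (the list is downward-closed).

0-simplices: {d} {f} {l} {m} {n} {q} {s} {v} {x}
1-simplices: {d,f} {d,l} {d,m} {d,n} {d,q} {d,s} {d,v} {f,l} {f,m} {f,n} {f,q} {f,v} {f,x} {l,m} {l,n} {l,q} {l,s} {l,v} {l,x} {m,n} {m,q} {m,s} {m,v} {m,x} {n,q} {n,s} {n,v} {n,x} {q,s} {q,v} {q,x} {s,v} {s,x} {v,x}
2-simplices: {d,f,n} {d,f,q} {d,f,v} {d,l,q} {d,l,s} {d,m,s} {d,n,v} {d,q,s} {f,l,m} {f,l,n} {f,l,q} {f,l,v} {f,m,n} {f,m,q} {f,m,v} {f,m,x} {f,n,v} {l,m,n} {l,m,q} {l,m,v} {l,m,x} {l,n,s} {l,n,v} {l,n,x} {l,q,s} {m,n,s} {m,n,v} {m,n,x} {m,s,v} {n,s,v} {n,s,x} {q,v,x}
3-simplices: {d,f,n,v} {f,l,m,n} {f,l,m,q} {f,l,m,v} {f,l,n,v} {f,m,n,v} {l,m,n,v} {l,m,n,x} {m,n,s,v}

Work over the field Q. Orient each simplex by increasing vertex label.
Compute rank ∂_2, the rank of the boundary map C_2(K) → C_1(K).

rank∂_2=23

n_0=9 n_1=34 n_2=32 n_3=9  [Q]
∂1: piv[df,dl,dm,dn,dq,ds,dv,fx] rk=8  ker:fl,fm,fn,fq,fv,lm,ln,lq,ls,lv,lx,mn,mq,ms,mv,mx,nq,ns,nv,nx,qs,qv,qx,sv,sx,vx
∂2: piv[dfn,dfq,dfv,dlq,dls,dms,dnv,dqs,flm,fln,flq,flv,fmn,fmq,fmv,fmx,lmx,lns,lnx,mns,msv,nsx,qvx] rk=23  ker:fnv,lmn,lmq,lmv,lnv,lqs,mnv,mnx,nsv
∂3: piv[dfnv,flmn,flmq,flmv,flnv,fmnv,lmnx,mnsv] rk=8  ker:lmnv
rk∂_2=23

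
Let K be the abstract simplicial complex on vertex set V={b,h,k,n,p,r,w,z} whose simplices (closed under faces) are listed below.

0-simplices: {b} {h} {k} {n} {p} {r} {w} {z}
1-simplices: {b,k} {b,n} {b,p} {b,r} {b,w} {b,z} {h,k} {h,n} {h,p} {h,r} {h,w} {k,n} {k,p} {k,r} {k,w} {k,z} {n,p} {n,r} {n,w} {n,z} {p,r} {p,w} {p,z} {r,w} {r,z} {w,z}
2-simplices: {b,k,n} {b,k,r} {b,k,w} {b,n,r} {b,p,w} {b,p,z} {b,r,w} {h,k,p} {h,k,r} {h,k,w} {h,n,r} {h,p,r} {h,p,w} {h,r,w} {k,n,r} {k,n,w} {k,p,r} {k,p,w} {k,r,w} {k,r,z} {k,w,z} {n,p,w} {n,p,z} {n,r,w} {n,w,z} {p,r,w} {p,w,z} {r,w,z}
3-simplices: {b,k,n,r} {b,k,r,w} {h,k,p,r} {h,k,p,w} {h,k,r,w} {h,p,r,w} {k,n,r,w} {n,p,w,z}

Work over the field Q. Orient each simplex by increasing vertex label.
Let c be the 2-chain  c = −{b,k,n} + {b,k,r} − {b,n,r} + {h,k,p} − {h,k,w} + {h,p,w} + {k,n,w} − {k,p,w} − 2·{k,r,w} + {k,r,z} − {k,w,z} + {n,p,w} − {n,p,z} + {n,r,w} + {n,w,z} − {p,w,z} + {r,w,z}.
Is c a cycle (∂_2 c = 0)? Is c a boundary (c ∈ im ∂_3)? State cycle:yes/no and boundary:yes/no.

n_0=8 n_1=26 n_2=28 n_3=8  [Q]
∂1: piv[bk,bn,bp,br,bw,bz,hk] rk=7  ker:hn,hp,hr,hw,kn,kp,kr,kw,kz,np,nr,nw,nz,pr,pw,pz,rw,rz,wz
∂2: piv[bkn,bkr,bkw,bnr,bpw,bpz,brw,hkp,hkr,hkw,hnr,hpr,hpw,knw,krz,kwz,npw,npz,nwz] rk=19  ker:hrw,knr,kpr,kpw,krw,nrw,prw,pwz,rwz
∂3: piv[bknr,bkrw,hkpr,hkpw,hkrw,hprw,knrw,npwz] rk=8
∂2c = 0
c vs im∂3: residual ≠ 0 ⇒ not boundary

cycle:yes boundary:no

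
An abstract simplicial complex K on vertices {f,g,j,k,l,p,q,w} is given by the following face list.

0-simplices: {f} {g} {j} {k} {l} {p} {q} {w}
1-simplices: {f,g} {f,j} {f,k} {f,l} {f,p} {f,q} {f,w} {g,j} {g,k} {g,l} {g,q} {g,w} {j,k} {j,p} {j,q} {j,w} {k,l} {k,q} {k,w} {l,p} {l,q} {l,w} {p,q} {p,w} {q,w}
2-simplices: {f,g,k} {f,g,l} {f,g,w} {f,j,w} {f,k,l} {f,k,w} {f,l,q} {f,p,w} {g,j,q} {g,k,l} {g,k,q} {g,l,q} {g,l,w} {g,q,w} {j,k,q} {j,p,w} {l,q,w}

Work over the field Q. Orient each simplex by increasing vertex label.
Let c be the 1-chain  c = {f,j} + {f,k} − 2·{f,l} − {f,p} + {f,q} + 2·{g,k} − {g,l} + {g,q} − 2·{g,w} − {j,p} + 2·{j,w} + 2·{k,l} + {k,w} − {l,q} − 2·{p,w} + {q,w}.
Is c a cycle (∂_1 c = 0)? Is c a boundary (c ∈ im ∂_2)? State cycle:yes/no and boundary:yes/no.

n_0=8 n_1=25 n_2=17  [Q]
∂1: piv[fg,fj,fk,fl,fp,fq,fw] rk=7  ker:gj,gk,gl,gq,gw,jk,jp,jq,jw,kl,kq,kw,lp,lq,lw,pq,pw,qw
∂2: piv[fgk,fgl,fgw,fjw,fkl,fkw,flq,fpw,gjq,gkq,glq,glw,gqw,jkq,jpw] rk=15  ker:gkl,lqw
∂1c = 0
c vs im∂2: reduces to 0 ⇒ boundary

cycle:yes boundary:yes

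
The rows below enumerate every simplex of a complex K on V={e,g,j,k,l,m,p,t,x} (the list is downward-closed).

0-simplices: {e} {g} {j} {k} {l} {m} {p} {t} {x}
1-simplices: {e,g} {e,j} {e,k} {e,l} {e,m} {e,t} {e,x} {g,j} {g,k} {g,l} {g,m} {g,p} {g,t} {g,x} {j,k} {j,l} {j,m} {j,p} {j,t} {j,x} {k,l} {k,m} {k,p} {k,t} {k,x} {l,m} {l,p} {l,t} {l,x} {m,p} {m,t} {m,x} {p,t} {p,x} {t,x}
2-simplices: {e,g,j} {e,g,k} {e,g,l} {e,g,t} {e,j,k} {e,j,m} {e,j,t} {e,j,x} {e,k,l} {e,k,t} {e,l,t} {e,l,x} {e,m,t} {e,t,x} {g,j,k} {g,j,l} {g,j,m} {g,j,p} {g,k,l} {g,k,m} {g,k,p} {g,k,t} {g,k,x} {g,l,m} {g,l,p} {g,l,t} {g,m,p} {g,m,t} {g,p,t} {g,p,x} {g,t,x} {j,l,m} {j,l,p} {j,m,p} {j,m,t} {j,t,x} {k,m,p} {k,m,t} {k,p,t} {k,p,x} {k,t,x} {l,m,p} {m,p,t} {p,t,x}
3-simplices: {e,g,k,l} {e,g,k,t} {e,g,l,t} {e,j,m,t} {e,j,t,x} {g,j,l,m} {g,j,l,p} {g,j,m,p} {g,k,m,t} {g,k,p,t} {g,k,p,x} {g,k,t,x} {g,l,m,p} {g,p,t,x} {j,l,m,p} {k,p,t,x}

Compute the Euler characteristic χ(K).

χ(K)=2

n_0=9 n_1=35 n_2=44 n_3=16
χ=+9−35+44−16=2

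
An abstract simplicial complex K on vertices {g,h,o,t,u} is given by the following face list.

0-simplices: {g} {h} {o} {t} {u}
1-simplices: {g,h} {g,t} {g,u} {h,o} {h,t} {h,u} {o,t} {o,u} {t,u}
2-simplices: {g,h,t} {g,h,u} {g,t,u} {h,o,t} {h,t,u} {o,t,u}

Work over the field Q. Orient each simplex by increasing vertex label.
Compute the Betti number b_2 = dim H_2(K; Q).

b_2=1

n_0=5 n_1=9 n_2=6  [Q]
∂1: piv[gh,gt,gu,ho] rk=4  ker:ht,hu,ot,ou,tu
∂2: piv[ght,ghu,gtu,hot,otu] rk=5  ker:htu
b_2=(6−5)−0=1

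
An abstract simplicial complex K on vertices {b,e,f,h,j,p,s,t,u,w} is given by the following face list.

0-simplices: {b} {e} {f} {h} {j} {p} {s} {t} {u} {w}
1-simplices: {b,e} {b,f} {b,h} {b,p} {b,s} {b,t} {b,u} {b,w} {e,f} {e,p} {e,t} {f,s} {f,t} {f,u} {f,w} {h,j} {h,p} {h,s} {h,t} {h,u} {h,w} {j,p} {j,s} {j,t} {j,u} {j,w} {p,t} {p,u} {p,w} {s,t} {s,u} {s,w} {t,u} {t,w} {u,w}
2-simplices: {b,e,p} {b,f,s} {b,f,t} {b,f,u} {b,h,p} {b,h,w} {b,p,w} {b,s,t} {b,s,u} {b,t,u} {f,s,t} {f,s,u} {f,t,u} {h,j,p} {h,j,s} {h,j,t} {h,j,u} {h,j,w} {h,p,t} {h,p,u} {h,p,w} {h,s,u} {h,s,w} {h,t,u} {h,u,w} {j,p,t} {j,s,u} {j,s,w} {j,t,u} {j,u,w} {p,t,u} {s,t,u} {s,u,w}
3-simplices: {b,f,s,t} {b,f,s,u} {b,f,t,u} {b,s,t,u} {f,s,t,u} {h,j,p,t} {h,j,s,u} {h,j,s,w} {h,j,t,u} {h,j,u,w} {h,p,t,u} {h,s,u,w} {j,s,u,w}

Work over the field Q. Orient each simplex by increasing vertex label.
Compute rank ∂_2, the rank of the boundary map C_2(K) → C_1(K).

n_0=10 n_1=35 n_2=33 n_3=13  [Q]
∂1: piv[be,bf,bh,bp,bs,bt,bu,bw,hj] rk=9  ker:ef,ep,et,fs,ft,fu,fw,hp,hs,ht,hu,hw,jp,js,jt,ju,jw,pt,pu,pw,st,su,sw,tu,tw,uw
∂2: piv[bep,bfs,bft,bfu,bhp,bhw,bpw,bst,bsu,btu,hjp,hjs,hjt,hju,hjw,hpt,hpu,hsu,hsw,htu,huw] rk=21  ker:fst,fsu,ftu,hpw,jpt,jsu,jsw,jtu,juw,ptu,stu,suw
∂3: piv[bfst,bfsu,bftu,bstu,hjpt,hjsu,hjsw,hjtu,hjuw,hptu,hsuw] rk=11  ker:fstu,jsuw
rk∂_2=21

rank∂_2=21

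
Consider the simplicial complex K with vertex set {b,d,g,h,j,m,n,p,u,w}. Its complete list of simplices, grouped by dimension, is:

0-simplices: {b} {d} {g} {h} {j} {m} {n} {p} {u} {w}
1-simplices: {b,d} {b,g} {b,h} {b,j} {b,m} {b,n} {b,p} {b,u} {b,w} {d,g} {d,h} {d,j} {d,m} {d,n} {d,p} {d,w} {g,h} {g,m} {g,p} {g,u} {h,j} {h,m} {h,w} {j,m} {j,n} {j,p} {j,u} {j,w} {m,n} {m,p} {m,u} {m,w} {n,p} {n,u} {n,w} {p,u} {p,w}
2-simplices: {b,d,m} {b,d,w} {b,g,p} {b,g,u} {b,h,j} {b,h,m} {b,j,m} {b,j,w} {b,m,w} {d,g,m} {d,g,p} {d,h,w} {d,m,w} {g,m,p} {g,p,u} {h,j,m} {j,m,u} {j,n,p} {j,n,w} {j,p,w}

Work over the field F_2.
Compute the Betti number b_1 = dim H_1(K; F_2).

b_1=10

n_0=10 n_1=37 n_2=20  [Z2]
∂1: piv[bd,bg,bh,bj,bm,bn,bp,bu,bw] rk=9  ker:dg,dh,dj,dm,dn,dp,dw,gh,gm,gp,gu,hj,hm,hw,jm,jn,jp,ju,jw,mn,mp,mu,mw,np,nu,nw,pu,pw
∂2: piv[bdm,bdw,bgp,bgu,bhj,bhm,bjm,bjw,bmw,dgm,dgp,dhw,gmp,gpu,jmu,jnp,jnw,jpw] rk=18  ker:dmw,hjm
b_1=(37−9)−18=10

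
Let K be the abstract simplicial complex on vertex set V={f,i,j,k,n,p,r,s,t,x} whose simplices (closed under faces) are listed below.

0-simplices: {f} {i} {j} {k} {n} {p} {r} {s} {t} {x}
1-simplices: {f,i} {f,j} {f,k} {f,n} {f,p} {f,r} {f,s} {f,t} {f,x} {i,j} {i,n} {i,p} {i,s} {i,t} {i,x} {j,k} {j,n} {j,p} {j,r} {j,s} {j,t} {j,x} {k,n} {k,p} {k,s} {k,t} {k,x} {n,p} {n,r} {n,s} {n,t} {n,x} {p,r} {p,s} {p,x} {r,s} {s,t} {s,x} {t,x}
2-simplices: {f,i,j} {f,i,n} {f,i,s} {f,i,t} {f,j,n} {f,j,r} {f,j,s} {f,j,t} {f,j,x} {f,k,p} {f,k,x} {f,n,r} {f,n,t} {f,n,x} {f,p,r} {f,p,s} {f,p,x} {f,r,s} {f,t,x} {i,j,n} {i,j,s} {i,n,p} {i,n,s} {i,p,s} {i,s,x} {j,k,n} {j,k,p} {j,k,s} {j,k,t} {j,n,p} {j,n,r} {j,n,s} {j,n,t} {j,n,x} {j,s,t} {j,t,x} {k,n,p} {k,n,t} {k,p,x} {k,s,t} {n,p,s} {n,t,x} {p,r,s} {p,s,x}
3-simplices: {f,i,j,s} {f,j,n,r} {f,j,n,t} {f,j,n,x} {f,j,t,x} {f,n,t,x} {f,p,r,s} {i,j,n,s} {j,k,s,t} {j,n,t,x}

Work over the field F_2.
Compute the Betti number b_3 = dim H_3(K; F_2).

n_0=10 n_1=39 n_2=44 n_3=10  [Z2]
∂1: piv[fi,fj,fk,fn,fp,fr,fs,ft,fx] rk=9  ker:ij,in,ip,is,it,ix,jk,jn,jp,jr,js,jt,jx,kn,kp,ks,kt,kx,np,nr,ns,nt,nx,pr,ps,px,rs,st,sx,tx
∂2: piv[fij,fin,fis,fit,fjn,fjr,fjs,fjt,fjx,fkp,fkx,fnr,fnt,fnx,fpr,fps,fpx,frs,ftx,inp,ins,ips,isx,jkn,jkp,jks,jkt,jnp,jst,psx] rk=30  ker:ijn,ijs,jnr,jns,jnt,jnx,jtx,knp,knt,kpx,kst,nps,ntx,prs
∂3: piv[fijs,fjnr,fjnt,fjnx,fjtx,fntx,fprs,ijns,jkst] rk=9  ker:jntx
b_3=(10−9)−0=1

b_3=1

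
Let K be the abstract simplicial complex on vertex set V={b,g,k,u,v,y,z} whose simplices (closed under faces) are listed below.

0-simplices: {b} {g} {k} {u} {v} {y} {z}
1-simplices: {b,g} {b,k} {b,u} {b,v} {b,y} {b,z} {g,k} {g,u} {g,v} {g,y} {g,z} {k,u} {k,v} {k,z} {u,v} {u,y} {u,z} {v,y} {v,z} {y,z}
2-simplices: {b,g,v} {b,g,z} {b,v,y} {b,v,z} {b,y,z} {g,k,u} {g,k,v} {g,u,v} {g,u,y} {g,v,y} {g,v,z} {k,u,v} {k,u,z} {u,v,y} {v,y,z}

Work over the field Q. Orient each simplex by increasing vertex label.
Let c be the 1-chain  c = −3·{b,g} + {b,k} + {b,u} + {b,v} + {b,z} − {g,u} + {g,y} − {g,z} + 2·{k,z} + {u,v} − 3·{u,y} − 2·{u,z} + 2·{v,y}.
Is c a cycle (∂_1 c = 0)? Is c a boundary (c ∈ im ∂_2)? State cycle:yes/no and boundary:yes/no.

n_0=7 n_1=20 n_2=15  [Q]
∂1: piv[bg,bk,bu,bv,by,bz] rk=6  ker:gk,gu,gv,gy,gz,ku,kv,kz,uv,uy,uz,vy,vz,yz
∂2: piv[bgv,bgz,bvy,bvz,byz,gku,gkv,guv,guy,gvy,kuz] rk=11  ker:gvz,kuv,uvy,vyz
∂1c = −{b} − 2·{g} − {k} + 4·{u}

cycle:no boundary:no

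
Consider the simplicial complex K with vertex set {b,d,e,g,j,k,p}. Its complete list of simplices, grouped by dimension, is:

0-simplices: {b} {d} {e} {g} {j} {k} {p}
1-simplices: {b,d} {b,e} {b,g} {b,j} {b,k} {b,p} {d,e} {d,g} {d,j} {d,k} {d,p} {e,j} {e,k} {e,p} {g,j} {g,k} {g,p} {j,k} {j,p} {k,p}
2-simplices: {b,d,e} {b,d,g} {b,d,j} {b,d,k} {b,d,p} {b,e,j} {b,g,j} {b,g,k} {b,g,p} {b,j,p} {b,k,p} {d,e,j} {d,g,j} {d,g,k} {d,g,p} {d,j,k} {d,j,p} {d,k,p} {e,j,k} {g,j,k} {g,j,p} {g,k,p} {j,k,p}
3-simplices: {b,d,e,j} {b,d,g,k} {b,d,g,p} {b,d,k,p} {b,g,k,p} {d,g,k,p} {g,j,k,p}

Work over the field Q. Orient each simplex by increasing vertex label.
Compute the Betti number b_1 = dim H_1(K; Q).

n_0=7 n_1=20 n_2=23 n_3=7  [Q]
∂1: piv[bd,be,bg,bj,bk,bp] rk=6  ker:de,dg,dj,dk,dp,ej,ek,ep,gj,gk,gp,jk,jp,kp
∂2: piv[bde,bdg,bdj,bdk,bdp,bej,bgj,bgk,bgp,bjp,bkp,djk,ejk] rk=13  ker:dej,dgj,dgk,dgp,djp,dkp,gjk,gjp,gkp,jkp
∂3: piv[bdej,bdgk,bdgp,bdkp,bgkp,gjkp] rk=6  ker:dgkp
b_1=(20−6)−13=1

b_1=1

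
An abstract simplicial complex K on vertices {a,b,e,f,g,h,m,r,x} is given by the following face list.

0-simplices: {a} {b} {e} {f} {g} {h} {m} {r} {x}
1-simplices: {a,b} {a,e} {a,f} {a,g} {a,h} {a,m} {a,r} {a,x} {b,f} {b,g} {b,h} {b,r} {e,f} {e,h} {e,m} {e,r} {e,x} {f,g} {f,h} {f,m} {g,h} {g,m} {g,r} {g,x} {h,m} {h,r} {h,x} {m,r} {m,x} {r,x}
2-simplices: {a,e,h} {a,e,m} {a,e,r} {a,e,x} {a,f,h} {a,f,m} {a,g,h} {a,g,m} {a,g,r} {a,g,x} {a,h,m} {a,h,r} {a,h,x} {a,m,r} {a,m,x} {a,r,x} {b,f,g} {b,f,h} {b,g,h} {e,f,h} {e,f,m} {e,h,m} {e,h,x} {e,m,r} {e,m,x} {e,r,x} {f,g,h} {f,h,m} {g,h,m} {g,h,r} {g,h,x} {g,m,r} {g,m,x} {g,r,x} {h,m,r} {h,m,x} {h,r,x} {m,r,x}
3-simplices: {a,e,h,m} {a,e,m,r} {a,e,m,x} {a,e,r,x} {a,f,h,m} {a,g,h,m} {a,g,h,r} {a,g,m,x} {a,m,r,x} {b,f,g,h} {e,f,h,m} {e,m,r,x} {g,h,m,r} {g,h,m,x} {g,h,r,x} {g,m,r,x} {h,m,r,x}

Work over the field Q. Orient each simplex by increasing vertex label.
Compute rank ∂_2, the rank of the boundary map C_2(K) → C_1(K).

rank∂_2=20

n_0=9 n_1=30 n_2=38 n_3=17  [Q]
∂1: piv[ab,ae,af,ag,ah,am,ar,ax] rk=8  ker:bf,bg,bh,br,ef,eh,em,er,ex,fg,fh,fm,gh,gm,gr,gx,hm,hr,hx,mr,mx,rx
∂2: piv[aeh,aem,aer,aex,afh,afm,agh,agm,agr,agx,ahm,ahr,ahx,amr,amx,arx,bfg,bfh,bgh,efh] rk=20  ker:efm,ehm,ehx,emr,emx,erx,fgh,fhm,ghm,ghr,ghx,gmr,gmx,grx,hmr,hmx,hrx,mrx
∂3: piv[aehm,aemr,aemx,aerx,afhm,aghm,aghr,agmx,amrx,bfgh,efhm,ghmr,ghmx,ghrx,gmrx] rk=15  ker:emrx,hmrx
rk∂_2=20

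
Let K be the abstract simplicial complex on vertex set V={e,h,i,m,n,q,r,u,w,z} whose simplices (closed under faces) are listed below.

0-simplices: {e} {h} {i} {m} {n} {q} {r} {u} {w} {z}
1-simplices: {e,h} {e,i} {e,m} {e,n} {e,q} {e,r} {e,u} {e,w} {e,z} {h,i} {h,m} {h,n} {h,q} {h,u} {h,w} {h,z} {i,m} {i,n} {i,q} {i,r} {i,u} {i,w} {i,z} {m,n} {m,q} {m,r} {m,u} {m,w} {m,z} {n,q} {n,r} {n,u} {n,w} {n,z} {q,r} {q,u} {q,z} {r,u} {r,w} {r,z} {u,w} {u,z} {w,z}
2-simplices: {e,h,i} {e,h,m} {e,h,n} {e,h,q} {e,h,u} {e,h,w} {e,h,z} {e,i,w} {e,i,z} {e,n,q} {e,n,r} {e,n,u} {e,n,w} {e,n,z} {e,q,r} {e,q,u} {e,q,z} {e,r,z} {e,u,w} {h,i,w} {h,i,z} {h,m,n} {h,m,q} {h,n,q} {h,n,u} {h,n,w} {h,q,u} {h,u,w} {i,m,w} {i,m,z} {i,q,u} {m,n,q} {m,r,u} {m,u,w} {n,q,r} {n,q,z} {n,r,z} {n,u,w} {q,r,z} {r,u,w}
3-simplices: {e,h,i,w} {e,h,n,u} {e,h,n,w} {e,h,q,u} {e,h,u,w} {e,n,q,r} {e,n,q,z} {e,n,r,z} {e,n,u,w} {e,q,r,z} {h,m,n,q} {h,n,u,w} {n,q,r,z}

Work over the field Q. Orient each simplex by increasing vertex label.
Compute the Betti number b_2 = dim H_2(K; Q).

b_2=2

n_0=10 n_1=43 n_2=40 n_3=13  [Q]
∂1: piv[eh,ei,em,en,eq,er,eu,ew,ez] rk=9  ker:hi,hm,hn,hq,hu,hw,hz,im,in,iq,ir,iu,iw,iz,mn,mq,mr,mu,mw,mz,nq,nr,nu,nw,nz,qr,qu,qz,ru,rw,rz,uw,uz,wz
∂2: piv[ehi,ehm,ehn,ehq,ehu,ehw,ehz,eiw,eiz,enq,enr,enu,enw,enz,eqr,equ,eqz,erz,euw,hmn,hmq,imw,imz,iqu,mru,muw,ruw] rk=27  ker:hiw,hiz,hnq,hnu,hnw,hqu,huw,mnq,nqr,nqz,nrz,nuw,qrz
∂3: piv[ehiw,ehnu,ehnw,ehqu,ehuw,enqr,enqz,enrz,enuw,eqrz,hmnq] rk=11  ker:hnuw,nqrz
b_2=(40−27)−11=2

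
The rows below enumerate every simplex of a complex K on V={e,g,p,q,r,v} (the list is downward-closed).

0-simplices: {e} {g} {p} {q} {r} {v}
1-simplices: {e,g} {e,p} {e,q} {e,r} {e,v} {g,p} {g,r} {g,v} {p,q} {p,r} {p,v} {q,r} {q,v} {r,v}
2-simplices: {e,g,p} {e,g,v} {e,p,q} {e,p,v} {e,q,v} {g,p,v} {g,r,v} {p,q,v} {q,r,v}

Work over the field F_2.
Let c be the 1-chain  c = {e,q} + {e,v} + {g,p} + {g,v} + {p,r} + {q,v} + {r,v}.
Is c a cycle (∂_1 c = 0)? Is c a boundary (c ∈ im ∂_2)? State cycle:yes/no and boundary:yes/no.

cycle:yes boundary:no

n_0=6 n_1=14 n_2=9  [Z2]
∂1: piv[eg,ep,eq,er,ev] rk=5  ker:gp,gr,gv,pq,pr,pv,qr,qv,rv
∂2: piv[egp,egv,epq,epv,eqv,grv,qrv] rk=7  ker:gpv,pqv
∂1c = 0
c vs im∂2: residual ≠ 0 ⇒ not boundary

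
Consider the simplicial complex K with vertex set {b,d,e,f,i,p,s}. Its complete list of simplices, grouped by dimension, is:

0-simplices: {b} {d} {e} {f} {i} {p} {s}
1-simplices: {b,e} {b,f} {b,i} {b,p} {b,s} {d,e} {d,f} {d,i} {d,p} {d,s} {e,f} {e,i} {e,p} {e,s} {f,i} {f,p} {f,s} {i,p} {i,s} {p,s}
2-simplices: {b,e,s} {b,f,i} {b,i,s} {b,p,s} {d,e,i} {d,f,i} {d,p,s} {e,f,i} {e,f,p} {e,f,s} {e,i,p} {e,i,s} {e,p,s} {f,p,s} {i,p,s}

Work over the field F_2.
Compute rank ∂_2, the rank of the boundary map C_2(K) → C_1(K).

rank∂_2=13

n_0=7 n_1=20 n_2=15  [Z2]
∂1: piv[be,bf,bi,bp,bs,de] rk=6  ker:df,di,dp,ds,ef,ei,ep,es,fi,fp,fs,ip,is,ps
∂2: piv[bes,bfi,bis,bps,dei,dfi,dps,efi,efp,efs,eip,eis,eps] rk=13  ker:fps,ips
rk∂_2=13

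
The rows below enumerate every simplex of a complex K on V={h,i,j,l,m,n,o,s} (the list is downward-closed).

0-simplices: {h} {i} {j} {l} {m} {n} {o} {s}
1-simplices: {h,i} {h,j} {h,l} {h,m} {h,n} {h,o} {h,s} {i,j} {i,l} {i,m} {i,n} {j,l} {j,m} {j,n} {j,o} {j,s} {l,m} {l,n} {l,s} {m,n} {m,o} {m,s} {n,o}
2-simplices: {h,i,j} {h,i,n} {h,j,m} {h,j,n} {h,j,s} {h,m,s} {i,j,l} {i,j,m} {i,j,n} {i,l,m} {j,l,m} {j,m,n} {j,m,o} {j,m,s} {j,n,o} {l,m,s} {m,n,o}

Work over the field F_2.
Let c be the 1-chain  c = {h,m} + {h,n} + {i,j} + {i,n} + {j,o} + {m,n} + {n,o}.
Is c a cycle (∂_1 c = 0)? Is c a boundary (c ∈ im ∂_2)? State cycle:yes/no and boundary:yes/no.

cycle:yes boundary:yes

n_0=8 n_1=23 n_2=17  [Z2]
∂1: piv[hi,hj,hl,hm,hn,ho,hs] rk=7  ker:ij,il,im,in,jl,jm,jn,jo,js,lm,ln,ls,mn,mo,ms,no
∂2: piv[hij,hin,hjm,hjn,hjs,hms,ijl,ijm,ilm,jmn,jmo,jno,lms] rk=13  ker:ijn,jlm,jms,mno
∂1c = 0
c vs im∂2: reduces to 0 ⇒ boundary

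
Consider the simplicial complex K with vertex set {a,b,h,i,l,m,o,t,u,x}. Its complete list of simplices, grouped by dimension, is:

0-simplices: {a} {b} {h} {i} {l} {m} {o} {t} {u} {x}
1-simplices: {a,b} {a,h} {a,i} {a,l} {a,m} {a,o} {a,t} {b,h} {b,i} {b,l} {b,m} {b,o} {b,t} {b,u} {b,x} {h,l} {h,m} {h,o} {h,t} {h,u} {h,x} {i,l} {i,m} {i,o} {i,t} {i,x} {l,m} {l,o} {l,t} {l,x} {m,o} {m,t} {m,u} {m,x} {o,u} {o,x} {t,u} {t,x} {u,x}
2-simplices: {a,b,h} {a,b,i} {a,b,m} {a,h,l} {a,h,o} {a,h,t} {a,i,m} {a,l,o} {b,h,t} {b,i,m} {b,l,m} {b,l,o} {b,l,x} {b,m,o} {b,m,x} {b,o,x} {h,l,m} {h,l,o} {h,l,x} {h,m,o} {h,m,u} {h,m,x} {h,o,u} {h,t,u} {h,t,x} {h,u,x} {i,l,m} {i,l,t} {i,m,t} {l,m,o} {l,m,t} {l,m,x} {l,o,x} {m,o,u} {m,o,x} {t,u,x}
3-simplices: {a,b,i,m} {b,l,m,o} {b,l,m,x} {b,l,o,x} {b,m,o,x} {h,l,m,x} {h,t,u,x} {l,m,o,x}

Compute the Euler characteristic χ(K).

χ(K)=-1

n_0=10 n_1=39 n_2=36 n_3=8
χ=+10−39+36−8=-1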